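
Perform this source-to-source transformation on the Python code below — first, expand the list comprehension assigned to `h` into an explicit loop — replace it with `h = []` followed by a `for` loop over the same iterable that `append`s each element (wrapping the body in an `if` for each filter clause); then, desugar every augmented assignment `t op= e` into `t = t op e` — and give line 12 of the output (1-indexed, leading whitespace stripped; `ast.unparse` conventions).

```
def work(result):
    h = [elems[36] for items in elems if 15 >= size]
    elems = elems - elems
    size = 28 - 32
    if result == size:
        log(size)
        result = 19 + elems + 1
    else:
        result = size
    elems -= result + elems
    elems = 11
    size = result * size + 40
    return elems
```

result = size

Transformed code:
def work(result):
    h = []
    for items in elems:
        if 15 >= size:
            h.append(elems[36])
    elems = elems - elems
    size = 28 - 32
    if result == size:
        log(size)
        result = 19 + elems + 1
    else:
        result = size
    elems = elems - (result + elems)
    elems = 11
    size = result * size + 40
    return elems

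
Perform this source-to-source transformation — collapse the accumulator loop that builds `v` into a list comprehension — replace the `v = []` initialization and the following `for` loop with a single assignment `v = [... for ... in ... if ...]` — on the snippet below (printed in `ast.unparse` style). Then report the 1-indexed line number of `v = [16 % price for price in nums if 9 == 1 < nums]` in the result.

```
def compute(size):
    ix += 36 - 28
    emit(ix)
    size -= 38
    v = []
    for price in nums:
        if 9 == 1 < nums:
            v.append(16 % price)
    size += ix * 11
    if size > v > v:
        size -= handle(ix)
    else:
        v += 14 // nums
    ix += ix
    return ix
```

5

Transformed code:
def compute(size):
    ix += 36 - 28
    emit(ix)
    size -= 38
    v = [16 % price for price in nums if 9 == 1 < nums]
    size += ix * 11
    if size > v > v:
        size -= handle(ix)
    else:
        v += 14 // nums
    ix += ix
    return ix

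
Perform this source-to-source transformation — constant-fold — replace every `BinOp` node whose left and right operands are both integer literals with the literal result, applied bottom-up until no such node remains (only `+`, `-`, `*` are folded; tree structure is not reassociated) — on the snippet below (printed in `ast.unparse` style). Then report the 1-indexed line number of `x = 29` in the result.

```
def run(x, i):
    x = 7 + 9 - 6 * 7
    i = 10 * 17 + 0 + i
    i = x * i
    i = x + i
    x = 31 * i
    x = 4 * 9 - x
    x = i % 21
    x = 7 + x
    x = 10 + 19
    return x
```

10

Transformed code:
def run(x, i):
    x = -26
    i = 170 + i
    i = x * i
    i = x + i
    x = 31 * i
    x = 36 - x
    x = i % 21
    x = 7 + x
    x = 29
    return x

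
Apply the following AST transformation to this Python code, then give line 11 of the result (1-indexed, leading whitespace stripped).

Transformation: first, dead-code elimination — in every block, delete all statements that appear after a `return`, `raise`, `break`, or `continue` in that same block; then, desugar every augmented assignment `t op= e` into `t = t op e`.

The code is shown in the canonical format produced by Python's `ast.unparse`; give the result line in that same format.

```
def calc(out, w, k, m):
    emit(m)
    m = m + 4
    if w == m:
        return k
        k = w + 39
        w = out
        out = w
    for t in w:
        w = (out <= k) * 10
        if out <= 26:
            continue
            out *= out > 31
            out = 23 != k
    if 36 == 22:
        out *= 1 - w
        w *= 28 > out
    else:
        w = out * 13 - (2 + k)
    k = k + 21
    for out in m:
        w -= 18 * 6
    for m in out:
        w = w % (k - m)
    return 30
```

Transformed code:
def calc(out, w, k, m):
    emit(m)
    m = m + 4
    if w == m:
        return k
    for t in w:
        w = (out <= k) * 10
        if out <= 26:
            continue
    if 36 == 22:
        out = out * (1 - w)
        w = w * (28 > out)
    else:
        w = out * 13 - (2 + k)
    k = k + 21
    for out in m:
        w = w - 18 * 6
    for m in out:
        w = w % (k - m)
    return 30

out = out * (1 - w)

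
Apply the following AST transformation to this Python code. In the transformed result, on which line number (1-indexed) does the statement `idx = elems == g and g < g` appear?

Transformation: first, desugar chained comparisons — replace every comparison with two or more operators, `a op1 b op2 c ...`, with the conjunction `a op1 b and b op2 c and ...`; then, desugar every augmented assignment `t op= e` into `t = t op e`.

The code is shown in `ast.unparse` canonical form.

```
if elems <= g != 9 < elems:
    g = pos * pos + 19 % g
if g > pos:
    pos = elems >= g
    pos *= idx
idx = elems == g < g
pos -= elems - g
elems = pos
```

Transformed code:
if elems <= g and g != 9 and (9 < elems):
    g = pos * pos + 19 % g
if g > pos:
    pos = elems >= g
    pos = pos * idx
idx = elems == g and g < g
pos = pos - (elems - g)
elems = pos

6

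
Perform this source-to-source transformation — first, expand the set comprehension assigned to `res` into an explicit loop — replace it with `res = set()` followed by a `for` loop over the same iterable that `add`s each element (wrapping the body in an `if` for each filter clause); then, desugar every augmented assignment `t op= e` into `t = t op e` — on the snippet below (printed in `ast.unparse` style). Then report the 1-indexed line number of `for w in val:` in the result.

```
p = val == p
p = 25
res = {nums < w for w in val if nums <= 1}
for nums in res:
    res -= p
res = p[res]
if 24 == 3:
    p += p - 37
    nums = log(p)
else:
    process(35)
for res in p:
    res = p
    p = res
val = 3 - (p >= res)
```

4

Transformed code:
p = val == p
p = 25
res = set()
for w in val:
    if nums <= 1:
        res.add(nums < w)
for nums in res:
    res = res - p
res = p[res]
if 24 == 3:
    p = p + (p - 37)
    nums = log(p)
else:
    process(35)
for res in p:
    res = p
    p = res
val = 3 - (p >= res)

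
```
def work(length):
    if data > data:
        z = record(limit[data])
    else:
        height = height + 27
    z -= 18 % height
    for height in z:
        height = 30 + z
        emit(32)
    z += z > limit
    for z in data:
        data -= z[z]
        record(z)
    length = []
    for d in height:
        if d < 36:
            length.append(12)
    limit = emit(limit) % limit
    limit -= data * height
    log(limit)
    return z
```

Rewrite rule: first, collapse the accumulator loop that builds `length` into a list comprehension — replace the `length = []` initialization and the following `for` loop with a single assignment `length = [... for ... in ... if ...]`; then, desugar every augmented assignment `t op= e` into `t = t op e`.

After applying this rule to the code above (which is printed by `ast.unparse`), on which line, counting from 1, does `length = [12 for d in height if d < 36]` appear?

Transformed code:
def work(length):
    if data > data:
        z = record(limit[data])
    else:
        height = height + 27
    z = z - 18 % height
    for height in z:
        height = 30 + z
        emit(32)
    z = z + (z > limit)
    for z in data:
        data = data - z[z]
        record(z)
    length = [12 for d in height if d < 36]
    limit = emit(limit) % limit
    limit = limit - data * height
    log(limit)
    return z

14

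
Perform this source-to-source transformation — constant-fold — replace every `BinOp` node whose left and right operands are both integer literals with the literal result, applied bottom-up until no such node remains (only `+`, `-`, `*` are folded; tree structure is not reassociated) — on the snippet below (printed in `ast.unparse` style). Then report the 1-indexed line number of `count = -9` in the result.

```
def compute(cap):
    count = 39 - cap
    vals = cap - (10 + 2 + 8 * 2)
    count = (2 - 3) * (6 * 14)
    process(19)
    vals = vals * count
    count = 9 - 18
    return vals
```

7

Transformed code:
def compute(cap):
    count = 39 - cap
    vals = cap - 28
    count = -84
    process(19)
    vals = vals * count
    count = -9
    return vals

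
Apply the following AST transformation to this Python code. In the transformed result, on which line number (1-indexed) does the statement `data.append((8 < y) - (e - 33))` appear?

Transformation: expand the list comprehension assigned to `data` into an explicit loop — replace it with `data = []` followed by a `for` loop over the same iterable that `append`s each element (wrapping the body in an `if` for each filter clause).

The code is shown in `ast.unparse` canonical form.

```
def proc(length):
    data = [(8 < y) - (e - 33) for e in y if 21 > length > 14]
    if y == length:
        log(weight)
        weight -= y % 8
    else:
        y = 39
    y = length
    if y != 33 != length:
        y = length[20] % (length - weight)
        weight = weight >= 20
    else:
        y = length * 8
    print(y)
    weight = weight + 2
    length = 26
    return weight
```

Transformed code:
def proc(length):
    data = []
    for e in y:
        if 21 > length > 14:
            data.append((8 < y) - (e - 33))
    if y == length:
        log(weight)
        weight -= y % 8
    else:
        y = 39
    y = length
    if y != 33 != length:
        y = length[20] % (length - weight)
        weight = weight >= 20
    else:
        y = length * 8
    print(y)
    weight = weight + 2
    length = 26
    return weight

5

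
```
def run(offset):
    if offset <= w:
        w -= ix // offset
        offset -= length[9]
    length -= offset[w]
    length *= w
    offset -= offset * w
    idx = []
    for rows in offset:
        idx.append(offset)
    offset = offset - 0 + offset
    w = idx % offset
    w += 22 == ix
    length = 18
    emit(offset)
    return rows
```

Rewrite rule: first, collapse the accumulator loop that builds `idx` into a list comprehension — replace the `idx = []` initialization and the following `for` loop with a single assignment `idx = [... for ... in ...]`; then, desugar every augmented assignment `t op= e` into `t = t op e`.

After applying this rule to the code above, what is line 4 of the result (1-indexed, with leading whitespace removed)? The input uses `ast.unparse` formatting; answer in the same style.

offset = offset - length[9]

Transformed code:
def run(offset):
    if offset <= w:
        w = w - ix // offset
        offset = offset - length[9]
    length = length - offset[w]
    length = length * w
    offset = offset - offset * w
    idx = [offset for rows in offset]
    offset = offset - 0 + offset
    w = idx % offset
    w = w + (22 == ix)
    length = 18
    emit(offset)
    return rows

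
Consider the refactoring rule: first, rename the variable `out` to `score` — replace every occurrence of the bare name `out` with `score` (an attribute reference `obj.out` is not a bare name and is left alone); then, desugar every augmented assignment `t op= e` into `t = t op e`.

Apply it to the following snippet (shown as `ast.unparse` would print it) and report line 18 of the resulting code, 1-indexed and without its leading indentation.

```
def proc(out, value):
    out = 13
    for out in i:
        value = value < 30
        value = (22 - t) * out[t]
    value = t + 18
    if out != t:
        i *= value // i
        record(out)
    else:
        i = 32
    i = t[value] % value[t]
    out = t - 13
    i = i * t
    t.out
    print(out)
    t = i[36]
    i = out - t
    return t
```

Transformed code:
def proc(score, value):
    score = 13
    for score in i:
        value = value < 30
        value = (22 - t) * score[t]
    value = t + 18
    if score != t:
        i = i * (value // i)
        record(score)
    else:
        i = 32
    i = t[value] % value[t]
    score = t - 13
    i = i * t
    t.out
    print(score)
    t = i[36]
    i = score - t
    return t

i = score - t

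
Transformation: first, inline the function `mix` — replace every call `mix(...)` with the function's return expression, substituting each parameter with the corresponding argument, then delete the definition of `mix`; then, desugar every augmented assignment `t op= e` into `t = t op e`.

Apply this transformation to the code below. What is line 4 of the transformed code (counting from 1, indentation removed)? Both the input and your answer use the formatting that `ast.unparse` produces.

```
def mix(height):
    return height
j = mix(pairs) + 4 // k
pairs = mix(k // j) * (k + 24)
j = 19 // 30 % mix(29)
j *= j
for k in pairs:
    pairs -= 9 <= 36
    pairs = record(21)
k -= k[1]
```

Transformed code:
j = pairs + 4 // k
pairs = k // j * (k + 24)
j = 19 // 30 % 29
j = j * j
for k in pairs:
    pairs = pairs - (9 <= 36)
    pairs = record(21)
k = k - k[1]

j = j * j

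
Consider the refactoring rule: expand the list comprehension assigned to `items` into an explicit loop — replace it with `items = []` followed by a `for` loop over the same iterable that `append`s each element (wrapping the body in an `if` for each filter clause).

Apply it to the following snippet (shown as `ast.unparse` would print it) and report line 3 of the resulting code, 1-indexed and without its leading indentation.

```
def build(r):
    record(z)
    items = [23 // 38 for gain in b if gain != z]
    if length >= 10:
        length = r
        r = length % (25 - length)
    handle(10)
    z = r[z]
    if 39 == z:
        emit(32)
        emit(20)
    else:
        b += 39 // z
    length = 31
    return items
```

Transformed code:
def build(r):
    record(z)
    items = []
    for gain in b:
        if gain != z:
            items.append(23 // 38)
    if length >= 10:
        length = r
        r = length % (25 - length)
    handle(10)
    z = r[z]
    if 39 == z:
        emit(32)
        emit(20)
    else:
        b += 39 // z
    length = 31
    return items

items = []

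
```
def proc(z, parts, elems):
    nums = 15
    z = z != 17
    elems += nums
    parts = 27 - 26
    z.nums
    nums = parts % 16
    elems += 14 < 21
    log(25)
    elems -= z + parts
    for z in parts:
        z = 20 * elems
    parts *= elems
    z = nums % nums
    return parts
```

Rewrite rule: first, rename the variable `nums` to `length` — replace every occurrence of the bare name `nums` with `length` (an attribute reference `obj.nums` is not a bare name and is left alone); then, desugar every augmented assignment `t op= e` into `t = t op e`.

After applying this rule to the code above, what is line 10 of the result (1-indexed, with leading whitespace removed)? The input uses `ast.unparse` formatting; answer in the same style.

Transformed code:
def proc(z, parts, elems):
    length = 15
    z = z != 17
    elems = elems + length
    parts = 27 - 26
    z.nums
    length = parts % 16
    elems = elems + (14 < 21)
    log(25)
    elems = elems - (z + parts)
    for z in parts:
        z = 20 * elems
    parts = parts * elems
    z = length % length
    return parts

elems = elems - (z + parts)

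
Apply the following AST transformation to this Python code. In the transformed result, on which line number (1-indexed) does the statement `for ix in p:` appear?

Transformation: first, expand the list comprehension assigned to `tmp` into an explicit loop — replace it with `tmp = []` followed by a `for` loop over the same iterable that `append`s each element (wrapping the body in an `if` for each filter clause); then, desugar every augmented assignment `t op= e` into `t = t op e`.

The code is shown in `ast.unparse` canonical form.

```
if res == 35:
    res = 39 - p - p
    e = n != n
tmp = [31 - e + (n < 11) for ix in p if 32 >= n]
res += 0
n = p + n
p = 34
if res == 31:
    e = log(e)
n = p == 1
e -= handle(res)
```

5

Transformed code:
if res == 35:
    res = 39 - p - p
    e = n != n
tmp = []
for ix in p:
    if 32 >= n:
        tmp.append(31 - e + (n < 11))
res = res + 0
n = p + n
p = 34
if res == 31:
    e = log(e)
n = p == 1
e = e - handle(res)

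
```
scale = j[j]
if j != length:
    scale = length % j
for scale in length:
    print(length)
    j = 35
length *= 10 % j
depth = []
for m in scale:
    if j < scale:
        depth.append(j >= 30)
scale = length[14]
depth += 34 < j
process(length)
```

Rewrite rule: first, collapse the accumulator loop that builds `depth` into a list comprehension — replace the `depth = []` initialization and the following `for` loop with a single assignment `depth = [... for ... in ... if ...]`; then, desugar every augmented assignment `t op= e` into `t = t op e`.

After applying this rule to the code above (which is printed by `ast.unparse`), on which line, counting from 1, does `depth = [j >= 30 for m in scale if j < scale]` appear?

Transformed code:
scale = j[j]
if j != length:
    scale = length % j
for scale in length:
    print(length)
    j = 35
length = length * (10 % j)
depth = [j >= 30 for m in scale if j < scale]
scale = length[14]
depth = depth + (34 < j)
process(length)

8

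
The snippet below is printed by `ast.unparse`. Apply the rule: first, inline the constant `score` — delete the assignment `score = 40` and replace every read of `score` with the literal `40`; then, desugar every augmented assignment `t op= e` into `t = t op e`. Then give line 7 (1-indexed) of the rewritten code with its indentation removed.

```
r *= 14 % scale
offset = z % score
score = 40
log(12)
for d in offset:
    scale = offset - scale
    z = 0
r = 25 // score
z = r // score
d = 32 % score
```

Transformed code:
r = r * (14 % scale)
offset = z % 40
log(12)
for d in offset:
    scale = offset - scale
    z = 0
r = 25 // 40
z = r // 40
d = 32 % 40

r = 25 // 40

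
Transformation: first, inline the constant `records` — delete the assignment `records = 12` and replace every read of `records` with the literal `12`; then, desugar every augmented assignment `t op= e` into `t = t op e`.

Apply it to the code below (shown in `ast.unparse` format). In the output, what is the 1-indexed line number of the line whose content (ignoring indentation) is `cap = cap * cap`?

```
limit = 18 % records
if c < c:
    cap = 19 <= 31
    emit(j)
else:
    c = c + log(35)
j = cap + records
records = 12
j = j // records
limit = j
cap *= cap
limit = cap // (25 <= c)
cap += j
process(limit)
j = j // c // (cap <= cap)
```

10

Transformed code:
limit = 18 % 12
if c < c:
    cap = 19 <= 31
    emit(j)
else:
    c = c + log(35)
j = cap + 12
j = j // 12
limit = j
cap = cap * cap
limit = cap // (25 <= c)
cap = cap + j
process(limit)
j = j // c // (cap <= cap)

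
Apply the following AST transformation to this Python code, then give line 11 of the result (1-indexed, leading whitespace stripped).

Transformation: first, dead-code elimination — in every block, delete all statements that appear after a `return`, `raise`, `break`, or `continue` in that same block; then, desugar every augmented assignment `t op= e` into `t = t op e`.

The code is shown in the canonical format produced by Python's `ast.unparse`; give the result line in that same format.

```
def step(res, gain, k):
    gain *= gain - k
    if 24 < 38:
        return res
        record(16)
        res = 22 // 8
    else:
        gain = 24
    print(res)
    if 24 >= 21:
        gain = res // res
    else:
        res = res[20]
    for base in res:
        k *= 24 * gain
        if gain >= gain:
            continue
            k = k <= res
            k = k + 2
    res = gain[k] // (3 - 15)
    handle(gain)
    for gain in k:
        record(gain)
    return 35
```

res = res[20]

Transformed code:
def step(res, gain, k):
    gain = gain * (gain - k)
    if 24 < 38:
        return res
    else:
        gain = 24
    print(res)
    if 24 >= 21:
        gain = res // res
    else:
        res = res[20]
    for base in res:
        k = k * (24 * gain)
        if gain >= gain:
            continue
    res = gain[k] // (3 - 15)
    handle(gain)
    for gain in k:
        record(gain)
    return 35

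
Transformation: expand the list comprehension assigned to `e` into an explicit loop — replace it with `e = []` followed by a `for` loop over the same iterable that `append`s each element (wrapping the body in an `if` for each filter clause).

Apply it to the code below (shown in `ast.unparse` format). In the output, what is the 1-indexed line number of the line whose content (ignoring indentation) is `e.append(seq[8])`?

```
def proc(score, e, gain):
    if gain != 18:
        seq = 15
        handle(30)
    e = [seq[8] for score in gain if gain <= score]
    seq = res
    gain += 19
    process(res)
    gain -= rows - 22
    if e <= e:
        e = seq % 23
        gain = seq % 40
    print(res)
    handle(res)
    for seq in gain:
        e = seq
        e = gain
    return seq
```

Transformed code:
def proc(score, e, gain):
    if gain != 18:
        seq = 15
        handle(30)
    e = []
    for score in gain:
        if gain <= score:
            e.append(seq[8])
    seq = res
    gain += 19
    process(res)
    gain -= rows - 22
    if e <= e:
        e = seq % 23
        gain = seq % 40
    print(res)
    handle(res)
    for seq in gain:
        e = seq
        e = gain
    return seq

8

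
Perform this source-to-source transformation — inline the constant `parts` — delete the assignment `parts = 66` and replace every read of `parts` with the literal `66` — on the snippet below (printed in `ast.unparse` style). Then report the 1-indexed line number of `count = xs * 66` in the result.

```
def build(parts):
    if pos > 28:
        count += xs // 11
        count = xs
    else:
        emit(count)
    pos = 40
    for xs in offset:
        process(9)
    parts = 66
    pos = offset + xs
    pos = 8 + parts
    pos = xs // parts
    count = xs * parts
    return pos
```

Transformed code:
def build(parts):
    if pos > 28:
        count += xs // 11
        count = xs
    else:
        emit(count)
    pos = 40
    for xs in offset:
        process(9)
    pos = offset + xs
    pos = 8 + 66
    pos = xs // 66
    count = xs * 66
    return pos

13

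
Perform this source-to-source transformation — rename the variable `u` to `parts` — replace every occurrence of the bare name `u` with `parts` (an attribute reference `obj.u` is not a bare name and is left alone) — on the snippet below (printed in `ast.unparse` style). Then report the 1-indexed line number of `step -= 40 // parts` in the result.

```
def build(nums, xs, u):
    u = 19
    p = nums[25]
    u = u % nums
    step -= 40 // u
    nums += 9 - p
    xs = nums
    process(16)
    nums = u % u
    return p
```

Transformed code:
def build(nums, xs, parts):
    parts = 19
    p = nums[25]
    parts = parts % nums
    step -= 40 // parts
    nums += 9 - p
    xs = nums
    process(16)
    nums = parts % parts
    return p

5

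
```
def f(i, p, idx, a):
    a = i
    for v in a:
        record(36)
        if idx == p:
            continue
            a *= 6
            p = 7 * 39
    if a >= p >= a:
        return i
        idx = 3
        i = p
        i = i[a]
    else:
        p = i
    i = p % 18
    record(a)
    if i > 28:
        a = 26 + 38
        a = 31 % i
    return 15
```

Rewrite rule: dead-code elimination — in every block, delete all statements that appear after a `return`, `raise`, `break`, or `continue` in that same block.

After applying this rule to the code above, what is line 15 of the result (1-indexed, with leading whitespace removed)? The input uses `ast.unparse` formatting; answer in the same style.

a = 31 % i

Transformed code:
def f(i, p, idx, a):
    a = i
    for v in a:
        record(36)
        if idx == p:
            continue
    if a >= p >= a:
        return i
    else:
        p = i
    i = p % 18
    record(a)
    if i > 28:
        a = 26 + 38
        a = 31 % i
    return 15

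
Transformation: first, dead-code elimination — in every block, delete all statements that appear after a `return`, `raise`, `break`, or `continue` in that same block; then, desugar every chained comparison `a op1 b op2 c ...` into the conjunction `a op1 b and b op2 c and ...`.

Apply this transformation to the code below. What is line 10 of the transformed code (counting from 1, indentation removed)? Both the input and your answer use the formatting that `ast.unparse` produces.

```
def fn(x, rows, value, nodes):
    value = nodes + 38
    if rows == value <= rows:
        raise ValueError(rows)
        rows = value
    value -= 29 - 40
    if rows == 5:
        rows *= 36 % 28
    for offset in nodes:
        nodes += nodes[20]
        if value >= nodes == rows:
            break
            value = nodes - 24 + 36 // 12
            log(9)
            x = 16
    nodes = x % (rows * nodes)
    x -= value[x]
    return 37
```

if value >= nodes and nodes == rows:

Transformed code:
def fn(x, rows, value, nodes):
    value = nodes + 38
    if rows == value and value <= rows:
        raise ValueError(rows)
    value -= 29 - 40
    if rows == 5:
        rows *= 36 % 28
    for offset in nodes:
        nodes += nodes[20]
        if value >= nodes and nodes == rows:
            break
    nodes = x % (rows * nodes)
    x -= value[x]
    return 37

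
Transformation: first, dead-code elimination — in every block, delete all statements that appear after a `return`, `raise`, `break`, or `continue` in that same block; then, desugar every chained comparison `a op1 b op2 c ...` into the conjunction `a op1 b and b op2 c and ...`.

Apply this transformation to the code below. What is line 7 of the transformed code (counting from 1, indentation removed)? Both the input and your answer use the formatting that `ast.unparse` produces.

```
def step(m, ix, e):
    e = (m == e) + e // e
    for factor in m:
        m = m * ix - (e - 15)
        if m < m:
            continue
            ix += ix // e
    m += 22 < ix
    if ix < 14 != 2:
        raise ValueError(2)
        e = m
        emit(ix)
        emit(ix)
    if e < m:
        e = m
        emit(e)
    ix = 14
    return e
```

Transformed code:
def step(m, ix, e):
    e = (m == e) + e // e
    for factor in m:
        m = m * ix - (e - 15)
        if m < m:
            continue
    m += 22 < ix
    if ix < 14 and 14 != 2:
        raise ValueError(2)
    if e < m:
        e = m
        emit(e)
    ix = 14
    return e

m += 22 < ix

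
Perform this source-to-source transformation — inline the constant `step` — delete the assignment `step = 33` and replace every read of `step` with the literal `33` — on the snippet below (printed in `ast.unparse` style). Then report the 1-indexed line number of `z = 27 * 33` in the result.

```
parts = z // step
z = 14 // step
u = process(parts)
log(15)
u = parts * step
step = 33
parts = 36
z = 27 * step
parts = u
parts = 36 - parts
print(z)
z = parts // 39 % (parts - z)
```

Transformed code:
parts = z // 33
z = 14 // 33
u = process(parts)
log(15)
u = parts * 33
parts = 36
z = 27 * 33
parts = u
parts = 36 - parts
print(z)
z = parts // 39 % (parts - z)

7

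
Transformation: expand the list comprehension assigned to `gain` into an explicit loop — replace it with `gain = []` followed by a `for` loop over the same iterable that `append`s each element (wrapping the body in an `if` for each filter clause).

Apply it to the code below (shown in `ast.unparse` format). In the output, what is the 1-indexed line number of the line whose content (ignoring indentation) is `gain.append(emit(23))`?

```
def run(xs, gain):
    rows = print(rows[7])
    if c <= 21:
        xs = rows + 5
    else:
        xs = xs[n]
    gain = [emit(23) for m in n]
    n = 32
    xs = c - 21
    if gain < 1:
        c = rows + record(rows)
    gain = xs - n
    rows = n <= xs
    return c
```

9

Transformed code:
def run(xs, gain):
    rows = print(rows[7])
    if c <= 21:
        xs = rows + 5
    else:
        xs = xs[n]
    gain = []
    for m in n:
        gain.append(emit(23))
    n = 32
    xs = c - 21
    if gain < 1:
        c = rows + record(rows)
    gain = xs - n
    rows = n <= xs
    return c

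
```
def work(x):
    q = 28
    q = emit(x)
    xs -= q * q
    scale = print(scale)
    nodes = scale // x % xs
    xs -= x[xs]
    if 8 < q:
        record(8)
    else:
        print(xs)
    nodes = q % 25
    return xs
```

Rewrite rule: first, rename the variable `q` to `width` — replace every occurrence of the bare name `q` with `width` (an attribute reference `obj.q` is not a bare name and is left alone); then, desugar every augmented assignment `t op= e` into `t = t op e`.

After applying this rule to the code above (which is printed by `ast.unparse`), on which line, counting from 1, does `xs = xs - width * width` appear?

Transformed code:
def work(x):
    width = 28
    width = emit(x)
    xs = xs - width * width
    scale = print(scale)
    nodes = scale // x % xs
    xs = xs - x[xs]
    if 8 < width:
        record(8)
    else:
        print(xs)
    nodes = width % 25
    return xs

4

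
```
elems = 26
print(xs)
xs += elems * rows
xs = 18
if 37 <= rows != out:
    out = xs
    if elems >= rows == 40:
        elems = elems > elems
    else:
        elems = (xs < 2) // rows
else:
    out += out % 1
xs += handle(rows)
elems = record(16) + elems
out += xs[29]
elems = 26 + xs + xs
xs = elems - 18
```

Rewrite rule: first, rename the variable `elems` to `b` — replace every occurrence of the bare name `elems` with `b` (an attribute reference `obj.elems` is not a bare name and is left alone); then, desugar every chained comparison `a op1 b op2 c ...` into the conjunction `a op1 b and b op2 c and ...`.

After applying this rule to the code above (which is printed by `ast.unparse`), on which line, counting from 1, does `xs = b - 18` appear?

17

Transformed code:
b = 26
print(xs)
xs += b * rows
xs = 18
if 37 <= rows and rows != out:
    out = xs
    if b >= rows and rows == 40:
        b = b > b
    else:
        b = (xs < 2) // rows
else:
    out += out % 1
xs += handle(rows)
b = record(16) + b
out += xs[29]
b = 26 + xs + xs
xs = b - 18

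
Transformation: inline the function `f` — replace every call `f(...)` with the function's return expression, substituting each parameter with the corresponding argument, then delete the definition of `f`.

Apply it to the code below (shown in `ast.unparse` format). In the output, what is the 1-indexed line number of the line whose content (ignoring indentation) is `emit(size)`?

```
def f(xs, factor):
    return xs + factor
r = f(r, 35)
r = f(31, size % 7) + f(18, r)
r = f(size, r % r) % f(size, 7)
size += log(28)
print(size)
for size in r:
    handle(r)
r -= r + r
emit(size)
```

Transformed code:
r = r + 35
r = 31 + size % 7 + (18 + r)
r = (size + r % r) % (size + 7)
size += log(28)
print(size)
for size in r:
    handle(r)
r -= r + r
emit(size)

9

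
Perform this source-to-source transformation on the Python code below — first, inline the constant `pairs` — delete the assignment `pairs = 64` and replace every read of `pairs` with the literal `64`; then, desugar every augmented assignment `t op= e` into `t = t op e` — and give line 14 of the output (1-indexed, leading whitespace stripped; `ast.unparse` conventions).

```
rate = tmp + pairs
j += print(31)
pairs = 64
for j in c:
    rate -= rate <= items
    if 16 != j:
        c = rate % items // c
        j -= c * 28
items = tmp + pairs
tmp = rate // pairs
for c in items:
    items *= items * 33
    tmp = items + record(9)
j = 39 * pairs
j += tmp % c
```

Transformed code:
rate = tmp + 64
j = j + print(31)
for j in c:
    rate = rate - (rate <= items)
    if 16 != j:
        c = rate % items // c
        j = j - c * 28
items = tmp + 64
tmp = rate // 64
for c in items:
    items = items * (items * 33)
    tmp = items + record(9)
j = 39 * 64
j = j + tmp % c

j = j + tmp % c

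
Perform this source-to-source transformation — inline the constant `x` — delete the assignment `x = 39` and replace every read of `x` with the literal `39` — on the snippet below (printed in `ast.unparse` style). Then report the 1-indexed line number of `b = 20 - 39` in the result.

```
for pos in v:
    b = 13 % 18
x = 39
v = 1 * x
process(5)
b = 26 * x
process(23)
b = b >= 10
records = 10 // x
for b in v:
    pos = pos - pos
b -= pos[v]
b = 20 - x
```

12

Transformed code:
for pos in v:
    b = 13 % 18
v = 1 * 39
process(5)
b = 26 * 39
process(23)
b = b >= 10
records = 10 // 39
for b in v:
    pos = pos - pos
b -= pos[v]
b = 20 - 39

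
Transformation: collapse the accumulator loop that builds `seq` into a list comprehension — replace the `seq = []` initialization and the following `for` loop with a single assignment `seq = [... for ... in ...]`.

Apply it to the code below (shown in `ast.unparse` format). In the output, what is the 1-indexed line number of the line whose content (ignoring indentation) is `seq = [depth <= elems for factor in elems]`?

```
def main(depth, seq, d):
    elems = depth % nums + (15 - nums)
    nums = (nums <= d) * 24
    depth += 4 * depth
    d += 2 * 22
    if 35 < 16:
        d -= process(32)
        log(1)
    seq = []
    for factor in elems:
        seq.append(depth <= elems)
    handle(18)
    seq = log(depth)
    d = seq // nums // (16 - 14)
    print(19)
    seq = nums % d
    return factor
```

Transformed code:
def main(depth, seq, d):
    elems = depth % nums + (15 - nums)
    nums = (nums <= d) * 24
    depth += 4 * depth
    d += 2 * 22
    if 35 < 16:
        d -= process(32)
        log(1)
    seq = [depth <= elems for factor in elems]
    handle(18)
    seq = log(depth)
    d = seq // nums // (16 - 14)
    print(19)
    seq = nums % d
    return factor

9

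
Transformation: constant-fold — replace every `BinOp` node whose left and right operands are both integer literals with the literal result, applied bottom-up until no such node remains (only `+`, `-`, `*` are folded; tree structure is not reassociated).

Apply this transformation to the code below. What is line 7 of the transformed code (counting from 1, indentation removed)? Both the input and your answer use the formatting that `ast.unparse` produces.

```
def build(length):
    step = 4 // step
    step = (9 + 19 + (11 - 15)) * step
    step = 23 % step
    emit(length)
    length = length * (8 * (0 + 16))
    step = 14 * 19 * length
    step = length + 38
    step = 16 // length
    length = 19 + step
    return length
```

step = 266 * length

Transformed code:
def build(length):
    step = 4 // step
    step = 24 * step
    step = 23 % step
    emit(length)
    length = length * 128
    step = 266 * length
    step = length + 38
    step = 16 // length
    length = 19 + step
    return length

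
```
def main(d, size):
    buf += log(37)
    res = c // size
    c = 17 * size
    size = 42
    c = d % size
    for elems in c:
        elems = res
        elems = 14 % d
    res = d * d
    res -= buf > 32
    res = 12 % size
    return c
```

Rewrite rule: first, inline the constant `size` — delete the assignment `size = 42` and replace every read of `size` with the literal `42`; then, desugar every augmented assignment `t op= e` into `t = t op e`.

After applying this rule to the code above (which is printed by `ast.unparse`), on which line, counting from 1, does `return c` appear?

12

Transformed code:
def main(d, size):
    buf = buf + log(37)
    res = c // 42
    c = 17 * 42
    c = d % 42
    for elems in c:
        elems = res
        elems = 14 % d
    res = d * d
    res = res - (buf > 32)
    res = 12 % 42
    return c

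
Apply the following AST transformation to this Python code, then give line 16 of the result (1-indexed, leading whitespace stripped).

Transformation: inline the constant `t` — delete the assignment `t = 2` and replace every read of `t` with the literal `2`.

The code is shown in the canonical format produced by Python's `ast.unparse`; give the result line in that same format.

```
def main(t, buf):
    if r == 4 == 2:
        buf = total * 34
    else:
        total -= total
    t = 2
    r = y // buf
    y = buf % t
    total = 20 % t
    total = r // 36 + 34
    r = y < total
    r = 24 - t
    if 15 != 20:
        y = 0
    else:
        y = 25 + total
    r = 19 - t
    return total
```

r = 19 - 2

Transformed code:
def main(t, buf):
    if r == 4 == 2:
        buf = total * 34
    else:
        total -= total
    r = y // buf
    y = buf % 2
    total = 20 % 2
    total = r // 36 + 34
    r = y < total
    r = 24 - 2
    if 15 != 20:
        y = 0
    else:
        y = 25 + total
    r = 19 - 2
    return total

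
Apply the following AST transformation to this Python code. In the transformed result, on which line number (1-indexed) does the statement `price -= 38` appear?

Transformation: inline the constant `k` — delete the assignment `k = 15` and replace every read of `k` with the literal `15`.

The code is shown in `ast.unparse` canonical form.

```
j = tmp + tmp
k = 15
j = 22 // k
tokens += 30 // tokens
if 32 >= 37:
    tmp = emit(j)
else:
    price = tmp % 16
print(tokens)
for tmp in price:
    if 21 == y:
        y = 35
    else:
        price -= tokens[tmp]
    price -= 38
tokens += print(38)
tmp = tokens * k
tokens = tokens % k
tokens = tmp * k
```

Transformed code:
j = tmp + tmp
j = 22 // 15
tokens += 30 // tokens
if 32 >= 37:
    tmp = emit(j)
else:
    price = tmp % 16
print(tokens)
for tmp in price:
    if 21 == y:
        y = 35
    else:
        price -= tokens[tmp]
    price -= 38
tokens += print(38)
tmp = tokens * 15
tokens = tokens % 15
tokens = tmp * 15

14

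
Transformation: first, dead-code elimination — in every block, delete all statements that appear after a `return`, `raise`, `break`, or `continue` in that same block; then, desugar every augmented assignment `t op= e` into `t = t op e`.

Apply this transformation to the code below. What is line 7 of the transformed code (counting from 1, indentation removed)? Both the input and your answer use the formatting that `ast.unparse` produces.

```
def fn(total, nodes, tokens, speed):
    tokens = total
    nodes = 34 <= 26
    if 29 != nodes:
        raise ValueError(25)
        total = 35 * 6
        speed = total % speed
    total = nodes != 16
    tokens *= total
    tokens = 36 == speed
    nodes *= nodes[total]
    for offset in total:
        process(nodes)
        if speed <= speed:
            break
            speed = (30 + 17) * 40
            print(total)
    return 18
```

tokens = tokens * total

Transformed code:
def fn(total, nodes, tokens, speed):
    tokens = total
    nodes = 34 <= 26
    if 29 != nodes:
        raise ValueError(25)
    total = nodes != 16
    tokens = tokens * total
    tokens = 36 == speed
    nodes = nodes * nodes[total]
    for offset in total:
        process(nodes)
        if speed <= speed:
            break
    return 18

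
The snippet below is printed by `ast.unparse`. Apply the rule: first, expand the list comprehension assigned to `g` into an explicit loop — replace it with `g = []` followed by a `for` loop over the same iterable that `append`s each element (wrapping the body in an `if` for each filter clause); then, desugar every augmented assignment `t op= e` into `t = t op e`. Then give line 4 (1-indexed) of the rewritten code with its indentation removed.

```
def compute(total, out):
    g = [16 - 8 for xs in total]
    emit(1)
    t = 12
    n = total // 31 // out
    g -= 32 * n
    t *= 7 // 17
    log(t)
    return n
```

g.append(16 - 8)

Transformed code:
def compute(total, out):
    g = []
    for xs in total:
        g.append(16 - 8)
    emit(1)
    t = 12
    n = total // 31 // out
    g = g - 32 * n
    t = t * (7 // 17)
    log(t)
    return n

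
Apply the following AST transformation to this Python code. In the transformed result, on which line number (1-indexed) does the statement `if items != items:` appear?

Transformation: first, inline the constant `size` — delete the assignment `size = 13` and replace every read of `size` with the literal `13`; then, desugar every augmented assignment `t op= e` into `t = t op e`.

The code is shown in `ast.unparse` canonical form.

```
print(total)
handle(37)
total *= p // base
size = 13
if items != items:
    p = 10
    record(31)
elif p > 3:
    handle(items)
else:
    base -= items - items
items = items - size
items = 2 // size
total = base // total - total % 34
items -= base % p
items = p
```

Transformed code:
print(total)
handle(37)
total = total * (p // base)
if items != items:
    p = 10
    record(31)
elif p > 3:
    handle(items)
else:
    base = base - (items - items)
items = items - 13
items = 2 // 13
total = base // total - total % 34
items = items - base % p
items = p

4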